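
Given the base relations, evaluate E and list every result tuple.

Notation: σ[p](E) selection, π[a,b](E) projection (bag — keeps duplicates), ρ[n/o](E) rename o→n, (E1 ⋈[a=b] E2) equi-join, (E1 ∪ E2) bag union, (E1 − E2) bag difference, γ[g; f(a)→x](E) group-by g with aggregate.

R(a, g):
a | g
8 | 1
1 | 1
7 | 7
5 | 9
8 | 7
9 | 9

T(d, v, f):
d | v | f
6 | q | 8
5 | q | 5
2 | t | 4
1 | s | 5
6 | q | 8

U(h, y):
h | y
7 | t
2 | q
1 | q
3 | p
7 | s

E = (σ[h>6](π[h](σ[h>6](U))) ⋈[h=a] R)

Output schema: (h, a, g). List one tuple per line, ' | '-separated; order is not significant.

Row counts bottom-up:
  U → 5
  σ[h>6](U) → 2
  π[h](σ[h>6](U)) → 2
  σ[h>6](π[h](σ[h>6](U))) → 2
  R → 6
  (σ[h>6](π[h](σ[h>6](U))) ⋈[h=a] R) → 2

== RESULT ==
h | a | g
7 | 7 | 7
7 | 7 | 7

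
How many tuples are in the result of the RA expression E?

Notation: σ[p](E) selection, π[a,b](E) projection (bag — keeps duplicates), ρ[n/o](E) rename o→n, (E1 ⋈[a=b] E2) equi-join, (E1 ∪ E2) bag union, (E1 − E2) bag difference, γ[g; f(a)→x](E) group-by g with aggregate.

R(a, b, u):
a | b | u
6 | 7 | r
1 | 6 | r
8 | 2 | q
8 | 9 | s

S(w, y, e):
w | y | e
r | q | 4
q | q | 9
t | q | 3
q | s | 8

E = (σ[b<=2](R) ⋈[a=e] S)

Per-node cardinality:
  R → 4
  σ[b<=2](R) → 1
  S → 4
  (σ[b<=2](R) ⋈[a=e] S) → 1

|E| = 1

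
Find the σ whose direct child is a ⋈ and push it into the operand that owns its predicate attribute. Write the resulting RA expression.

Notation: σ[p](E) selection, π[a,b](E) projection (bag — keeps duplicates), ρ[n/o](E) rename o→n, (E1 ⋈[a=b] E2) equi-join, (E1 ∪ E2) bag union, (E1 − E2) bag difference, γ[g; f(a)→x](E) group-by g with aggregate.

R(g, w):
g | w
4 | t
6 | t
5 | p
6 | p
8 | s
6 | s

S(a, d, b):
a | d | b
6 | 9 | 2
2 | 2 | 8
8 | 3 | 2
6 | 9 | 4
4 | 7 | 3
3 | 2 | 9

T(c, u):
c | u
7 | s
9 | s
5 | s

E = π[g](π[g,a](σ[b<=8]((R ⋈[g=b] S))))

σ filters on b, owned by the right side.
E' = π[g](π[g,a]((R ⋈[g=b] σ[b<=8](S))))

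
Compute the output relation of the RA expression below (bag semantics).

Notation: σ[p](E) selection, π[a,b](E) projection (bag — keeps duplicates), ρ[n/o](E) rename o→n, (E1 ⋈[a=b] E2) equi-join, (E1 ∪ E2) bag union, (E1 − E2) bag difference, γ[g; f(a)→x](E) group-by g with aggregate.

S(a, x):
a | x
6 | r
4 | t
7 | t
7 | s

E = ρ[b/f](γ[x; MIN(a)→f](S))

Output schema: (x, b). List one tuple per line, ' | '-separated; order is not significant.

Row counts bottom-up:
  S → 4
  γ[x; MIN(a)→f](S) → 3
  ρ[b/f](γ[x; MIN(a)→f](S)) → 3

== RESULT ==
x | b
r | 6
s | 7
t | 4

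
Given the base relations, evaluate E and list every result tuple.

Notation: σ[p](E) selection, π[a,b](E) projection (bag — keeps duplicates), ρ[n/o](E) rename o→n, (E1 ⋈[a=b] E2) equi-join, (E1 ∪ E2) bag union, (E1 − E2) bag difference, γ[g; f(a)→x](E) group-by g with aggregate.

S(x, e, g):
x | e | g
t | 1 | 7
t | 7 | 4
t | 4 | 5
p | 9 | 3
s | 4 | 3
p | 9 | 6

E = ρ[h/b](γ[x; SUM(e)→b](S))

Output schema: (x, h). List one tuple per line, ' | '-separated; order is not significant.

Stepwise |·|:
  S → 6
  γ[x; SUM(e)→b](S) → 3
  ρ[h/b](γ[x; SUM(e)→b](S)) → 3

== RESULT ==
x | h
p | 18
s | 4
t | 12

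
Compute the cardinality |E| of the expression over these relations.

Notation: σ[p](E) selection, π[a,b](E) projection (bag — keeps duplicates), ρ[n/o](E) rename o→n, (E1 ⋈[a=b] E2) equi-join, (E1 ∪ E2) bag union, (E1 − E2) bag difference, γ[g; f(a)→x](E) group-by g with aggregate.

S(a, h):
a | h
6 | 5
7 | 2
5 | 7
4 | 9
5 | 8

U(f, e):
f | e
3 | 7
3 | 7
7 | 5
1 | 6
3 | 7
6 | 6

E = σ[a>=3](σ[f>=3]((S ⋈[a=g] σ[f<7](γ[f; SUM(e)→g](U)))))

Row counts bottom-up:
  S → 5
  U → 6
  γ[f; SUM(e)→g](U) → 4
  σ[f<7](γ[f; SUM(e)→g](U)) → 3
  (S ⋈[a=g] σ[f<7](γ[f; SUM(e)→g](U))) → 2
  σ[f>=3]((S ⋈[a=g] σ[f<7](γ[f; SUM(e)→g](U)))) → 1
  σ[a>=3](σ[f>=3]((S ⋈[a=g] σ[f<7](γ[f; SUM(e)→g](U))))) → 1

|E| = 1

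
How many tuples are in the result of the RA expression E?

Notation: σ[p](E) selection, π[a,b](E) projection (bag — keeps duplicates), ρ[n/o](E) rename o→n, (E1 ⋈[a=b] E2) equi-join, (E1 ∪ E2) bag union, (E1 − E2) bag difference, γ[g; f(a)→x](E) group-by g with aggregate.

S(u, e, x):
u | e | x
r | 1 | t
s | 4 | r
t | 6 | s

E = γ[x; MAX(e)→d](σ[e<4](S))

Per-node cardinality:
  S → 3
  σ[e<4](S) → 1
  γ[x; MAX(e)→d](σ[e<4](S)) → 1

|E| = 1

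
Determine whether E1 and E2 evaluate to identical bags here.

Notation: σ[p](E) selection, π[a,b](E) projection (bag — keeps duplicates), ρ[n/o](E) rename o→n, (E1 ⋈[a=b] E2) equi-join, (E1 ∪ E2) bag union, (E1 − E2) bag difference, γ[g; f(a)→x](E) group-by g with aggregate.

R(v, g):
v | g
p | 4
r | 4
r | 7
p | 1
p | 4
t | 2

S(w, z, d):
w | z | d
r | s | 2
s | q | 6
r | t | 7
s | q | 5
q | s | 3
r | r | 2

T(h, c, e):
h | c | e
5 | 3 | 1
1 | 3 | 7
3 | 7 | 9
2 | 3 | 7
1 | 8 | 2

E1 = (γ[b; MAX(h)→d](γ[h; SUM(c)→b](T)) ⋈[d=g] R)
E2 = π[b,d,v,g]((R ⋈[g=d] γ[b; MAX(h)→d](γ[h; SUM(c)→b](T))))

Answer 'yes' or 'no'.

E1 row counts bottom-up:
  T → 5
  γ[h; SUM(c)→b](T) → 4
  γ[b; MAX(h)→d](γ[h; SUM(c)→b](T)) → 3
  R → 6
  (γ[b; MAX(h)→d](γ[h; SUM(c)→b](T)) ⋈[d=g] R) → 1
E2 row counts bottom-up:
  R → 6
  T → 5
  γ[h; SUM(c)→b](T) → 4
  γ[b; MAX(h)→d](γ[h; SUM(c)→b](T)) → 3
  (R ⋈[g=d] γ[b; MAX(h)→d](γ[h; SUM(c)→b](T))) → 1
  π[b,d,v,g]((R ⋈[g=d] γ[b; MAX(h)→d](γ[h; SUM(c)→b](T)))) → 1

E1 and E2 produce the same multiset:
b | d | v | g
11 | 1 | p | 1

yes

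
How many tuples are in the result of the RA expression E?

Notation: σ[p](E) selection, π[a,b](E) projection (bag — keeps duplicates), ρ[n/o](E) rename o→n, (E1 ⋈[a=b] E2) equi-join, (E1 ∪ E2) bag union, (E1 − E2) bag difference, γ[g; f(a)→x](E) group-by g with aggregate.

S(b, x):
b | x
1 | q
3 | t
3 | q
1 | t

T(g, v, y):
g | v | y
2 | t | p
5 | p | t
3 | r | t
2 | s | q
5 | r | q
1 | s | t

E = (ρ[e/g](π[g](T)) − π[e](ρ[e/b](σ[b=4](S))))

Stepwise |·|:
  T → 6
  π[g](T) → 6
  ρ[e/g](π[g](T)) → 6
  S → 4
  σ[b=4](S) → 0
  ρ[e/b](σ[b=4](S)) → 0
  π[e](ρ[e/b](σ[b=4](S))) → 0
  (ρ[e/g](π[g](T)) − π[e](ρ[e/b](σ[b=4](S)))) → 6

|E| = 6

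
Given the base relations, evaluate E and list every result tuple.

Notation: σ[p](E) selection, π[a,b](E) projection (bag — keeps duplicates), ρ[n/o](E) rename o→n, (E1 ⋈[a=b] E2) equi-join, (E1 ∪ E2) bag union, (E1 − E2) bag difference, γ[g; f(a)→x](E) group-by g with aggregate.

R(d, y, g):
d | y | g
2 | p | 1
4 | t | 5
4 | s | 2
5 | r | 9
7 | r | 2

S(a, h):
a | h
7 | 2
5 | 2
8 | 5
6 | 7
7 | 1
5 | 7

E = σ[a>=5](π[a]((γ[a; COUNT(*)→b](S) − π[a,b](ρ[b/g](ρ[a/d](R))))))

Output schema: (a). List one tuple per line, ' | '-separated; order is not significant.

Stepwise |·|:
  S → 6
  γ[a; COUNT(*)→b](S) → 4
  R → 5
  ρ[a/d](R) → 5
  ρ[b/g](ρ[a/d](R)) → 5
  π[a,b](ρ[b/g](ρ[a/d](R))) → 5
  (γ[a; COUNT(*)→b](S) − π[a,b](ρ[b/g](ρ[a/d](R)))) → 3
  π[a]((γ[a; COUNT(*)→b](S) − π[a,b](ρ[b/g](ρ[a/d](R))))) → 3
  σ[a>=5](π[a]((γ[a; COUNT(*)→b](S) − π[a,b](ρ[b/g](ρ[a/d](R)))))) → 3

== RESULT ==
a
5
6
8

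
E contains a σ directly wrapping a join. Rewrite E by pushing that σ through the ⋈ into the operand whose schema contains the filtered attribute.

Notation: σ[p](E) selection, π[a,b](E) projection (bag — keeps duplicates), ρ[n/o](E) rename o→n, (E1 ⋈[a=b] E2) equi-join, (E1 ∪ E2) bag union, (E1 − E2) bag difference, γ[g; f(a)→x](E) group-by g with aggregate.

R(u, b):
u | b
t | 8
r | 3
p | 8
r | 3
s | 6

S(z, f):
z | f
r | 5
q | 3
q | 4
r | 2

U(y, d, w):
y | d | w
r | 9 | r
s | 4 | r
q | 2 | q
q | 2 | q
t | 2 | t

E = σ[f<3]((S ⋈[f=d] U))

σ filters on f, owned by the left side.
E' = (σ[f<3](S) ⋈[f=d] U)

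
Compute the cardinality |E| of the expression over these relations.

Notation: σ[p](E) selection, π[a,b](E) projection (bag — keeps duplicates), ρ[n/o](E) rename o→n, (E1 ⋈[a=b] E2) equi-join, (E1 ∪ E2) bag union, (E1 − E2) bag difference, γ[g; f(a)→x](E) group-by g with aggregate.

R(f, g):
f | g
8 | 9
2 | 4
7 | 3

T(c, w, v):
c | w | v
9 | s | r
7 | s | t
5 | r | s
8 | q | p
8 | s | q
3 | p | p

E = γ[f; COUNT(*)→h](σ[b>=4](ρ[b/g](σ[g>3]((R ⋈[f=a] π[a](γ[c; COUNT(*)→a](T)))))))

Per-node cardinality:
  R → 3
  T → 6
  γ[c; COUNT(*)→a](T) → 5
  π[a](γ[c; COUNT(*)→a](T)) → 5
  (R ⋈[f=a] π[a](γ[c; COUNT(*)→a](T))) → 1
  σ[g>3]((R ⋈[f=a] π[a](γ[c; COUNT(*)→a](T)))) → 1
  ρ[b/g](σ[g>3]((R ⋈[f=a] π[a](γ[c; COUNT(*)→a](T))))) → 1
  σ[b>=4](ρ[b/g](σ[g>3]((R ⋈[f=a] π[a](γ[c; COUNT(*)→a](T)))))) → 1
  γ[f; COUNT(*)→h](σ[b>=4](ρ[b/g](σ[g>3]((R ⋈[f=a] π[a](γ[c; COUNT(*)→a](T))))))) → 1

|E| = 1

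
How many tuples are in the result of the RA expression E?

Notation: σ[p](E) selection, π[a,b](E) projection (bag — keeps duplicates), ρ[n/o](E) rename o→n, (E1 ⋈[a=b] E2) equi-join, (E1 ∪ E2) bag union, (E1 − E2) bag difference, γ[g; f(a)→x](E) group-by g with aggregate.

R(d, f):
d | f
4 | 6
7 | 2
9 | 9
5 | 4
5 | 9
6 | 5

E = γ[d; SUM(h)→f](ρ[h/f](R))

Row counts bottom-up:
  R → 6
  ρ[h/f](R) → 6
  γ[d; SUM(h)→f](ρ[h/f](R)) → 5

|E| = 5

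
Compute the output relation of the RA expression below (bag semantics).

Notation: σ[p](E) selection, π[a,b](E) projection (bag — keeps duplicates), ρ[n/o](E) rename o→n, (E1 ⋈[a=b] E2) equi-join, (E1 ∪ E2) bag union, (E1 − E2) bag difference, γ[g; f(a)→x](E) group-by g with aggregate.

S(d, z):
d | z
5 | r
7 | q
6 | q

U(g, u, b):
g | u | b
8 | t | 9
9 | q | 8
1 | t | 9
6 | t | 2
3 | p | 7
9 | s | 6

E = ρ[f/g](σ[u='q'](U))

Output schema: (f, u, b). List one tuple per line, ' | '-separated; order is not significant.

Row counts bottom-up:
  U → 6
  σ[u='q'](U) → 1
  ρ[f/g](σ[u='q'](U)) → 1

== RESULT ==
f | u | b
9 | q | 8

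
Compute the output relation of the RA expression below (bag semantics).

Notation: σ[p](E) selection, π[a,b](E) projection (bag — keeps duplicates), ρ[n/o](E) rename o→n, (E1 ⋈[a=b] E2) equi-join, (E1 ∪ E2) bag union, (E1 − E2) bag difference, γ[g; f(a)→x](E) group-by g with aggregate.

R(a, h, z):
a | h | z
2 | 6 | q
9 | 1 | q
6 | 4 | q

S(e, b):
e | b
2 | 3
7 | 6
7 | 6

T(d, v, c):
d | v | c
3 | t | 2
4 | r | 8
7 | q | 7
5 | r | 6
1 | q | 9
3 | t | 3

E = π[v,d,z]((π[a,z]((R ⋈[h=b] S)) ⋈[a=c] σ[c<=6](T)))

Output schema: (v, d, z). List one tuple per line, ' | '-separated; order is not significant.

Stepwise |·|:
  R → 3
  S → 3
  (R ⋈[h=b] S) → 2
  π[a,z]((R ⋈[h=b] S)) → 2
  T → 6
  σ[c<=6](T) → 3
  (π[a,z]((R ⋈[h=b] S)) ⋈[a=c] σ[c<=6](T)) → 2
  π[v,d,z]((π[a,z]((R ⋈[h=b] S)) ⋈[a=c] σ[c<=6](T))) → 2

== RESULT ==
v | d | z
t | 3 | q
t | 3 | q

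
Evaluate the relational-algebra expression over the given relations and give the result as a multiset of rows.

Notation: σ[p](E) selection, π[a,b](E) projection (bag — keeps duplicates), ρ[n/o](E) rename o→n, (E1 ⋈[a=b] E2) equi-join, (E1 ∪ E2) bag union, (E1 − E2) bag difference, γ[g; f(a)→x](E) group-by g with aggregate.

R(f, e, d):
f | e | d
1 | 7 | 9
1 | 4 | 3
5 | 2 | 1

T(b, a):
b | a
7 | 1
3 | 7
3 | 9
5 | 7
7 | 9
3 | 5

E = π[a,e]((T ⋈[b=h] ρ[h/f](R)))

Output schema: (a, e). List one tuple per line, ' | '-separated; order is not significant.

Stepwise |·|:
  T → 6
  R → 3
  ρ[h/f](R) → 3
  (T ⋈[b=h] ρ[h/f](R)) → 1
  π[a,e]((T ⋈[b=h] ρ[h/f](R))) → 1

== RESULT ==
a | e
7 | 2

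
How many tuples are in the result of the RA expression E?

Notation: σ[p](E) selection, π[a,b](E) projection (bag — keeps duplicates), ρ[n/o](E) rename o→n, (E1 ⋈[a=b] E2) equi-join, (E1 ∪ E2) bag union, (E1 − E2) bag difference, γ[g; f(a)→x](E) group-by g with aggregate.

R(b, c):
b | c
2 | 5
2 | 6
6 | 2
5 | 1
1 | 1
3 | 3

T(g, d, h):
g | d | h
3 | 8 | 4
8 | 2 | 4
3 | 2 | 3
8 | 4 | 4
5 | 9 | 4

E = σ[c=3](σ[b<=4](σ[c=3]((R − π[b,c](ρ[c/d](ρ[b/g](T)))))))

Per-node cardinality:
  R → 6
  T → 5
  ρ[b/g](T) → 5
  ρ[c/d](ρ[b/g](T)) → 5
  π[b,c](ρ[c/d](ρ[b/g](T))) → 5
  (R − π[b,c](ρ[c/d](ρ[b/g](T)))) → 6
  σ[c=3]((R − π[b,c](ρ[c/d](ρ[b/g](T))))) → 1
  σ[b<=4](σ[c=3]((R − π[b,c](ρ[c/d](ρ[b/g](T)))))) → 1
  σ[c=3](σ[b<=4](σ[c=3]((R − π[b,c](ρ[c/d](ρ[b/g](T))))))) → 1

|E| = 1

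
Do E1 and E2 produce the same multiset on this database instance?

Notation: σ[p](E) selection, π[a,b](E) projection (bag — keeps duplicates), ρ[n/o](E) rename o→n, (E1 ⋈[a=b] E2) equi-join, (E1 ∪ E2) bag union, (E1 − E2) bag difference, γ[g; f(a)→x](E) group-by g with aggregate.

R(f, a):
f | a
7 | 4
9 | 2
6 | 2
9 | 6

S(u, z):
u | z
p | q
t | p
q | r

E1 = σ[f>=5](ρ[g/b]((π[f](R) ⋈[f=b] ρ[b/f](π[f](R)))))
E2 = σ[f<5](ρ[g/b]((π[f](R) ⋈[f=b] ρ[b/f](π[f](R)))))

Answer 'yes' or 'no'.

E1 stepwise |·|:
  R → 4
  π[f](R) → 4
  R → 4
  π[f](R) → 4
  ρ[b/f](π[f](R)) → 4
  (π[f](R) ⋈[f=b] ρ[b/f](π[f](R))) → 6
  ρ[g/b]((π[f](R) ⋈[f=b] ρ[b/f](π[f](R)))) → 6
  σ[f>=5](ρ[g/b]((π[f](R) ⋈[f=b] ρ[b/f](π[f](R))))) → 6
E2 stepwise |·|:
  R → 4
  π[f](R) → 4
  R → 4
  π[f](R) → 4
  ρ[b/f](π[f](R)) → 4
  (π[f](R) ⋈[f=b] ρ[b/f](π[f](R))) → 6
  ρ[g/b]((π[f](R) ⋈[f=b] ρ[b/f](π[f](R)))) → 6
  σ[f<5](ρ[g/b]((π[f](R) ⋈[f=b] ρ[b/f](π[f](R))))) → 0

E1 result:
f | g
6 | 6
7 | 7
9 | 9
9 | 9
9 | 9
9 | 9
E2 result:
f | g
(0 rows)
Witness: (6, 6) appears 1× in E1 but 0× in E2.

no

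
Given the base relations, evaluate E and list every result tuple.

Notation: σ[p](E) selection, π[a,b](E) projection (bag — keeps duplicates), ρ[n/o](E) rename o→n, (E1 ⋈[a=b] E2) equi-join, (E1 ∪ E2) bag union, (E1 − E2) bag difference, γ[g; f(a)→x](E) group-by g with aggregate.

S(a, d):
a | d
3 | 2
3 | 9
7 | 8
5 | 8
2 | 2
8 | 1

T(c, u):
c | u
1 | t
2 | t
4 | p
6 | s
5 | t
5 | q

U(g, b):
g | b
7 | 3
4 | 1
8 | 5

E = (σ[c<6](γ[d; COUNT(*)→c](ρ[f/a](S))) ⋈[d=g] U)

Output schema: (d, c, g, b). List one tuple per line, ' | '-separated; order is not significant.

Subexpression sizes:
  S → 6
  ρ[f/a](S) → 6
  γ[d; COUNT(*)→c](ρ[f/a](S)) → 4
  σ[c<6](γ[d; COUNT(*)→c](ρ[f/a](S))) → 4
  U → 3
  (σ[c<6](γ[d; COUNT(*)→c](ρ[f/a](S))) ⋈[d=g] U) → 1

== RESULT ==
d | c | g | b
8 | 2 | 8 | 5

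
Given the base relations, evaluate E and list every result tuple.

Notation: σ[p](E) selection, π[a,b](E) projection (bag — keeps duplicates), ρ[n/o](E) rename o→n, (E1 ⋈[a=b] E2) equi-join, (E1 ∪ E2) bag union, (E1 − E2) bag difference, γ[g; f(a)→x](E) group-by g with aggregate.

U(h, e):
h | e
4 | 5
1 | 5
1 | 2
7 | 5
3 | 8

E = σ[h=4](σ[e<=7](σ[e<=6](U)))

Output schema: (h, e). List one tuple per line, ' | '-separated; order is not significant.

Subexpression sizes:
  U → 5
  σ[e<=6](U) → 4
  σ[e<=7](σ[e<=6](U)) → 4
  σ[h=4](σ[e<=7](σ[e<=6](U))) → 1

== RESULT ==
h | e
4 | 5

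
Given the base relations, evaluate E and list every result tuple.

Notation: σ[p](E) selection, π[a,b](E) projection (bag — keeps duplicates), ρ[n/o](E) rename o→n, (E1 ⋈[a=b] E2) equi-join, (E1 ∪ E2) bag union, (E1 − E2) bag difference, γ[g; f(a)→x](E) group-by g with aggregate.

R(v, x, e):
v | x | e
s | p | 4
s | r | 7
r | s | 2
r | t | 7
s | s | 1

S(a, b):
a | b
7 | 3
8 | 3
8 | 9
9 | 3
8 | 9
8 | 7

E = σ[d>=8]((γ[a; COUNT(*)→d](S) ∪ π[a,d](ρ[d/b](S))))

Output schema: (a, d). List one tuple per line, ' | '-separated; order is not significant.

Per-node cardinality:
  S → 6
  γ[a; COUNT(*)→d](S) → 3
  S → 6
  ρ[d/b](S) → 6
  π[a,d](ρ[d/b](S)) → 6
  (γ[a; COUNT(*)→d](S) ∪ π[a,d](ρ[d/b](S))) → 9
  σ[d>=8]((γ[a; COUNT(*)→d](S) ∪ π[a,d](ρ[d/b](S)))) → 2

== RESULT ==
a | d
8 | 9
8 | 9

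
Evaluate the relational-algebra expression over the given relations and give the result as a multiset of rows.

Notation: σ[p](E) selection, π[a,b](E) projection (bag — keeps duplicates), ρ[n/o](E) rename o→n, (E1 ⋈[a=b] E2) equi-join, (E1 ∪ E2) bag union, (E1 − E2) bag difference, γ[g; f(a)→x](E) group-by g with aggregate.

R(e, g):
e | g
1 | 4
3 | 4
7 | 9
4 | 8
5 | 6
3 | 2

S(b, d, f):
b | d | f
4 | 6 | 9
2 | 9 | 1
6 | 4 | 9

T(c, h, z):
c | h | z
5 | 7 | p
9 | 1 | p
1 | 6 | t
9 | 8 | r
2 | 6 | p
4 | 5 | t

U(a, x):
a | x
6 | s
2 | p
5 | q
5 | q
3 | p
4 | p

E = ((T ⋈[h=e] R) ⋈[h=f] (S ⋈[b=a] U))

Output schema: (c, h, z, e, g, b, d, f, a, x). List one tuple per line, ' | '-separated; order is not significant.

Stepwise |·|:
  T → 6
  R → 6
  (T ⋈[h=e] R) → 3
  S → 3
  U → 6
  (S ⋈[b=a] U) → 3
  ((T ⋈[h=e] R) ⋈[h=f] (S ⋈[b=a] U)) → 1

== RESULT ==
c | h | z | e | g | b | d | f | a | x
9 | 1 | p | 1 | 4 | 2 | 9 | 1 | 2 | p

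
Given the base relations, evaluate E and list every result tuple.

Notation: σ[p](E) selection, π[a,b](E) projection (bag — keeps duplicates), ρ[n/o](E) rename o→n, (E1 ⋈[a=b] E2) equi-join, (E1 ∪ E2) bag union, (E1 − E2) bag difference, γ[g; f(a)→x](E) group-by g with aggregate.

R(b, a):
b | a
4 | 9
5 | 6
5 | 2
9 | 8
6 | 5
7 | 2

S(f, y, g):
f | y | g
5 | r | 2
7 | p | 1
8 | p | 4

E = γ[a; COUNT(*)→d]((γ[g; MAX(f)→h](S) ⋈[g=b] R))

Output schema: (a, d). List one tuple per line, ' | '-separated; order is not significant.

Subexpression sizes:
  S → 3
  γ[g; MAX(f)→h](S) → 3
  R → 6
  (γ[g; MAX(f)→h](S) ⋈[g=b] R) → 1
  γ[a; COUNT(*)→d]((γ[g; MAX(f)→h](S) ⋈[g=b] R)) → 1

== RESULT ==
a | d
9 | 1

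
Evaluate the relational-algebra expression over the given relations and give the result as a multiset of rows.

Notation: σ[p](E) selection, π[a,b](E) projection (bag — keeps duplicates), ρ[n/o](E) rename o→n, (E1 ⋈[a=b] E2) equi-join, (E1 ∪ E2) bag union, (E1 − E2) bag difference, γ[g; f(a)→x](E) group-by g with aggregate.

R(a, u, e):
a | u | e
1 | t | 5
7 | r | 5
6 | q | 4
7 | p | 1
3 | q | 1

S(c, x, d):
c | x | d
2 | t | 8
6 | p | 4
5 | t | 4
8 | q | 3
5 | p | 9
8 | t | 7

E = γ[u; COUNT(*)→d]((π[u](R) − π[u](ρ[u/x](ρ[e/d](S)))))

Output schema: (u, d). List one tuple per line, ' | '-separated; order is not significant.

Subexpression sizes:
  R → 5
  π[u](R) → 5
  S → 6
  ρ[e/d](S) → 6
  ρ[u/x](ρ[e/d](S)) → 6
  π[u](ρ[u/x](ρ[e/d](S))) → 6
  (π[u](R) − π[u](ρ[u/x](ρ[e/d](S)))) → 2
  γ[u; COUNT(*)→d]((π[u](R) − π[u](ρ[u/x](ρ[e/d](S))))) → 2

== RESULT ==
u | d
q | 1
r | 1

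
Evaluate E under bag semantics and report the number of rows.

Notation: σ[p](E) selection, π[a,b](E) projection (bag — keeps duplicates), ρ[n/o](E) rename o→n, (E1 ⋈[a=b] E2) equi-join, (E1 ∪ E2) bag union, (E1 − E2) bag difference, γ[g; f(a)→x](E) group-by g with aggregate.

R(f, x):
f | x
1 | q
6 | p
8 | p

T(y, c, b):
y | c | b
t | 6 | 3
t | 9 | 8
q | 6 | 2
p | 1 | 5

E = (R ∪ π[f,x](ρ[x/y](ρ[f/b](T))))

Stepwise |·|:
  R → 3
  T → 4
  ρ[f/b](T) → 4
  ρ[x/y](ρ[f/b](T)) → 4
  π[f,x](ρ[x/y](ρ[f/b](T))) → 4
  (R ∪ π[f,x](ρ[x/y](ρ[f/b](T)))) → 7

|E| = 7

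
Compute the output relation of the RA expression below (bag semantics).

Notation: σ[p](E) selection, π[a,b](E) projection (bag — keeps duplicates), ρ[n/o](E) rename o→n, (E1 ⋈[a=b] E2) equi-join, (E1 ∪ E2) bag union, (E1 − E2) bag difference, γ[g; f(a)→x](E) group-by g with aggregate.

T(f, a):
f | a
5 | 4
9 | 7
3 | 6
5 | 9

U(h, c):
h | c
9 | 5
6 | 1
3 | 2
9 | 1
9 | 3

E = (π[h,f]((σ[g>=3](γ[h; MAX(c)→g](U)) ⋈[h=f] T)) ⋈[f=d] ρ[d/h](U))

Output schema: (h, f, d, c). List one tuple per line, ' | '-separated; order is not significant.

Per-node cardinality:
  U → 5
  γ[h; MAX(c)→g](U) → 3
  σ[g>=3](γ[h; MAX(c)→g](U)) → 1
  T → 4
  (σ[g>=3](γ[h; MAX(c)→g](U)) ⋈[h=f] T) → 1
  π[h,f]((σ[g>=3](γ[h; MAX(c)→g](U)) ⋈[h=f] T)) → 1
  U → 5
  ρ[d/h](U) → 5
  (π[h,f]((σ[g>=3](γ[h; MAX(c)→g](U)) ⋈[h=f] T)) ⋈[f=d] ρ[d/h](U)) → 3

== RESULT ==
h | f | d | c
9 | 9 | 9 | 1
9 | 9 | 9 | 3
9 | 9 | 9 | 5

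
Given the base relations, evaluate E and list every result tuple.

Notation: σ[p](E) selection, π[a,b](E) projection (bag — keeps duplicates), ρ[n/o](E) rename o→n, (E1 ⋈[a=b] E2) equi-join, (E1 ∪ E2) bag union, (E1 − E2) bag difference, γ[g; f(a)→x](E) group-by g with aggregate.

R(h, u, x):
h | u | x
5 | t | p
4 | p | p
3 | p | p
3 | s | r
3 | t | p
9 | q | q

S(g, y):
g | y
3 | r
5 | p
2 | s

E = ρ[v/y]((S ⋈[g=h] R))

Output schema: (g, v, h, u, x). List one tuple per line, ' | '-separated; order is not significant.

Stepwise |·|:
  S → 3
  R → 6
  (S ⋈[g=h] R) → 4
  ρ[v/y]((S ⋈[g=h] R)) → 4

== RESULT ==
g | v | h | u | x
3 | r | 3 | p | p
3 | r | 3 | s | r
3 | r | 3 | t | p
5 | p | 5 | t | p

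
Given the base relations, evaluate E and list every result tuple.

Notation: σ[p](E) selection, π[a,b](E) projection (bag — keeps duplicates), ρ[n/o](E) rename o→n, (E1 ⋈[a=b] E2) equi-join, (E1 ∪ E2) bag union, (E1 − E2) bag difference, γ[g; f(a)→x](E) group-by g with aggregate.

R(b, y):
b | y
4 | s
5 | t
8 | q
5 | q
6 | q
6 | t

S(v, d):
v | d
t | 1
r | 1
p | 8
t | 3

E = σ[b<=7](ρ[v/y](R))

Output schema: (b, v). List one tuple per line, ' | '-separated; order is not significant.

Stepwise |·|:
  R → 6
  ρ[v/y](R) → 6
  σ[b<=7](ρ[v/y](R)) → 5

== RESULT ==
b | v
4 | s
5 | q
5 | t
6 | q
6 | t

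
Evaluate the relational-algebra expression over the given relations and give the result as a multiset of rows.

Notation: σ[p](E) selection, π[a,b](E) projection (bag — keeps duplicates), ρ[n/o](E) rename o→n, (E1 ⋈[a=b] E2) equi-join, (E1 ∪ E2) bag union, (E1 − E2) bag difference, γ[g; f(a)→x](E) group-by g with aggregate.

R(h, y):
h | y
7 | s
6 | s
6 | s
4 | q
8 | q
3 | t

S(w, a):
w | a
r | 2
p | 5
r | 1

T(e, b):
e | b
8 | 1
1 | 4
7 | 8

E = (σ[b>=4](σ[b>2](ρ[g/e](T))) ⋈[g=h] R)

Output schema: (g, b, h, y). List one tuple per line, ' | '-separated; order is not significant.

Per-node cardinality:
  T → 3
  ρ[g/e](T) → 3
  σ[b>2](ρ[g/e](T)) → 2
  σ[b>=4](σ[b>2](ρ[g/e](T))) → 2
  R → 6
  (σ[b>=4](σ[b>2](ρ[g/e](T))) ⋈[g=h] R) → 1

== RESULT ==
g | b | h | y
7 | 8 | 7 | s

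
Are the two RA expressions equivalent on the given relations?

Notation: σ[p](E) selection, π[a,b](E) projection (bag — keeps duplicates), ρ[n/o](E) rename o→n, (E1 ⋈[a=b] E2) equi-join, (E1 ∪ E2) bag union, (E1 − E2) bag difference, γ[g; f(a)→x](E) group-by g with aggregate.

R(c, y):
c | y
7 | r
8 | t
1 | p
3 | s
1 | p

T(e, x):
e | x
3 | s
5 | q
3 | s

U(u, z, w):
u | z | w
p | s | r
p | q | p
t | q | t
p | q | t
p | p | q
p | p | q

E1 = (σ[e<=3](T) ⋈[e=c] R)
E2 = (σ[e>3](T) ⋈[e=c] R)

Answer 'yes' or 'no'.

E1 row counts bottom-up:
  T → 3
  σ[e<=3](T) → 2
  R → 5
  (σ[e<=3](T) ⋈[e=c] R) → 2
E2 row counts bottom-up:
  T → 3
  σ[e>3](T) → 1
  R → 5
  (σ[e>3](T) ⋈[e=c] R) → 0

E1 result:
e | x | c | y
3 | s | 3 | s
3 | s | 3 | s
E2 result:
e | x | c | y
(0 rows)
Witness: (3, 's', 3, 's') appears 2× in E1 but 0× in E2.

no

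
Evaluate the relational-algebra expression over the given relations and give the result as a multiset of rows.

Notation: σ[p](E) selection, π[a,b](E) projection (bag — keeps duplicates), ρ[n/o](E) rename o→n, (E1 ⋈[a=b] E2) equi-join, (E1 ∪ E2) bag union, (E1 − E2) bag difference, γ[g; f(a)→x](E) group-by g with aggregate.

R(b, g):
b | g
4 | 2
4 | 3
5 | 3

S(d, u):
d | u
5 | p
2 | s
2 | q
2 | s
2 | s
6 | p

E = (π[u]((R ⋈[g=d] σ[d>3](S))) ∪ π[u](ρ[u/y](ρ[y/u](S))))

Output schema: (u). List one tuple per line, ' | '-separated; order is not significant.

Stepwise |·|:
  R → 3
  S → 6
  σ[d>3](S) → 2
  (R ⋈[g=d] σ[d>3](S)) → 0
  π[u]((R ⋈[g=d] σ[d>3](S))) → 0
  S → 6
  ρ[y/u](S) → 6
  ρ[u/y](ρ[y/u](S)) → 6
  π[u](ρ[u/y](ρ[y/u](S))) → 6
  (π[u]((R ⋈[g=d] σ[d>3](S))) ∪ π[u](ρ[u/y](ρ[y/u](S)))) → 6

== RESULT ==
u
p
p
q
s
s
s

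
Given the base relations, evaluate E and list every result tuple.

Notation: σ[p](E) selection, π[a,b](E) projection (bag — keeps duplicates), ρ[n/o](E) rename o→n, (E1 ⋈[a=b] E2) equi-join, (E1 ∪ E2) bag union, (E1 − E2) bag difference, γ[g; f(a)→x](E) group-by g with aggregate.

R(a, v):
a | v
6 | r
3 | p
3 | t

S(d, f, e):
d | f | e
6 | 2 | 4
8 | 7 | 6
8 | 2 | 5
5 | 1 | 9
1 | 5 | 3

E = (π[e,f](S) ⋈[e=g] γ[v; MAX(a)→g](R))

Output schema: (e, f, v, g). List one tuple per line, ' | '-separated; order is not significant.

Subexpression sizes:
  S → 5
  π[e,f](S) → 5
  R → 3
  γ[v; MAX(a)→g](R) → 3
  (π[e,f](S) ⋈[e=g] γ[v; MAX(a)→g](R)) → 3

== RESULT ==
e | f | v | g
3 | 5 | p | 3
3 | 5 | t | 3
6 | 7 | r | 6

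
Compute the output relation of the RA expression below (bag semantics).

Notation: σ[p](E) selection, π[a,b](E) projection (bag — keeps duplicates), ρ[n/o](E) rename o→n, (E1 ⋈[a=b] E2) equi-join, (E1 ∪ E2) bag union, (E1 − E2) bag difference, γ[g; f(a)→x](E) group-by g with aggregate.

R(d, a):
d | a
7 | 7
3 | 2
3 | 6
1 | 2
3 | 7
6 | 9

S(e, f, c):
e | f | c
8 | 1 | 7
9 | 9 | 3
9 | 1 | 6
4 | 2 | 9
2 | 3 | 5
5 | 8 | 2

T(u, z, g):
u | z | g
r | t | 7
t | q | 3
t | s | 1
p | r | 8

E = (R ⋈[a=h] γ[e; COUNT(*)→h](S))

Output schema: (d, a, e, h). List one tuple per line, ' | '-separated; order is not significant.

Subexpression sizes:
  R → 6
  S → 6
  γ[e; COUNT(*)→h](S) → 5
  (R ⋈[a=h] γ[e; COUNT(*)→h](S)) → 2

== RESULT ==
d | a | e | h
1 | 2 | 9 | 2
3 | 2 | 9 | 2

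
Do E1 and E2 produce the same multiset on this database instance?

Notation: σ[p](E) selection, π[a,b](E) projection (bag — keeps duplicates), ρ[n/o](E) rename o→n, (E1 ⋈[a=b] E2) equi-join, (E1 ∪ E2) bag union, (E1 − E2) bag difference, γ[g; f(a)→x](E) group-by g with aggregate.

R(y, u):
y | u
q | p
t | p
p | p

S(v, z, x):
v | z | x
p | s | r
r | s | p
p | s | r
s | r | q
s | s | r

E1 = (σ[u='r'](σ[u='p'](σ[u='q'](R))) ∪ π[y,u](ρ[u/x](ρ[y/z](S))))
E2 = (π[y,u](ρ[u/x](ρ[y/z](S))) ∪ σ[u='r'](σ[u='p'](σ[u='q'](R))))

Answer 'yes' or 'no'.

E1 stepwise |·|:
  R → 3
  σ[u='q'](R) → 0
  σ[u='p'](σ[u='q'](R)) → 0
  σ[u='r'](σ[u='p'](σ[u='q'](R))) → 0
  S → 5
  ρ[y/z](S) → 5
  ρ[u/x](ρ[y/z](S)) → 5
  π[y,u](ρ[u/x](ρ[y/z](S))) → 5
  (σ[u='r'](σ[u='p'](σ[u='q'](R))) ∪ π[y,u](ρ[u/x](ρ[y/z](S)))) → 5
E2 stepwise |·|:
  S → 5
  ρ[y/z](S) → 5
  ρ[u/x](ρ[y/z](S)) → 5
  π[y,u](ρ[u/x](ρ[y/z](S))) → 5
  R → 3
  σ[u='q'](R) → 0
  σ[u='p'](σ[u='q'](R)) → 0
  σ[u='r'](σ[u='p'](σ[u='q'](R))) → 0
  (π[y,u](ρ[u/x](ρ[y/z](S))) ∪ σ[u='r'](σ[u='p'](σ[u='q'](R)))) → 5

E1 and E2 produce the same multiset:
y | u
r | q
s | p
s | r
s | r
s | r

yes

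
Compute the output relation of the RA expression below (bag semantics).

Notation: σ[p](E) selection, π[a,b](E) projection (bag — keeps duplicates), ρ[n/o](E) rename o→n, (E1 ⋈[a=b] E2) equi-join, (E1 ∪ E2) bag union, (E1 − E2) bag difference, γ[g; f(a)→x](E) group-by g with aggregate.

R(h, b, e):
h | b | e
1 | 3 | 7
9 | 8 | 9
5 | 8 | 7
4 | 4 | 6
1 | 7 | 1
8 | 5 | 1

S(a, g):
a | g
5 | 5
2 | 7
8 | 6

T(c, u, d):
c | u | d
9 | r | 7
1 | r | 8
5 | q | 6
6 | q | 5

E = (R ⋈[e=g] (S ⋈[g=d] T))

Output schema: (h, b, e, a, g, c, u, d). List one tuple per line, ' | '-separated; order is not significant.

Stepwise |·|:
  R → 6
  S → 3
  T → 4
  (S ⋈[g=d] T) → 3
  (R ⋈[e=g] (S ⋈[g=d] T)) → 3

== RESULT ==
h | b | e | a | g | c | u | d
1 | 3 | 7 | 2 | 7 | 9 | r | 7
4 | 4 | 6 | 8 | 6 | 5 | q | 6
5 | 8 | 7 | 2 | 7 | 9 | r | 7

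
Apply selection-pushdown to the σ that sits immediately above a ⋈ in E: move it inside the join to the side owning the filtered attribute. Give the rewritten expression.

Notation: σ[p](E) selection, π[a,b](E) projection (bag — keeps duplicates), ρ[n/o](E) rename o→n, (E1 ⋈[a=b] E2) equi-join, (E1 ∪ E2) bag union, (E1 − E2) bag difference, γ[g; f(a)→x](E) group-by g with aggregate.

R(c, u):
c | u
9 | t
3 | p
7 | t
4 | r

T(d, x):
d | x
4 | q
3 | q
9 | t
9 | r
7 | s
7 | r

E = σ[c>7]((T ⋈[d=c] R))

σ filters on c, owned by the right side.
E' = (T ⋈[d=c] σ[c>7](R))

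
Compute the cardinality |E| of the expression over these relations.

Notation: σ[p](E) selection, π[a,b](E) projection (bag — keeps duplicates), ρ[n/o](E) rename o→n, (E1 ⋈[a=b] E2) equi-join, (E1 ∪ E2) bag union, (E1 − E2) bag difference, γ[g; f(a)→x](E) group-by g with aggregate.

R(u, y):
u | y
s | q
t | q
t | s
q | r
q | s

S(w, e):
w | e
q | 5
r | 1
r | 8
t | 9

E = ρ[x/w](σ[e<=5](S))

Stepwise |·|:
  S → 4
  σ[e<=5](S) → 2
  ρ[x/w](σ[e<=5](S)) → 2

|E| = 2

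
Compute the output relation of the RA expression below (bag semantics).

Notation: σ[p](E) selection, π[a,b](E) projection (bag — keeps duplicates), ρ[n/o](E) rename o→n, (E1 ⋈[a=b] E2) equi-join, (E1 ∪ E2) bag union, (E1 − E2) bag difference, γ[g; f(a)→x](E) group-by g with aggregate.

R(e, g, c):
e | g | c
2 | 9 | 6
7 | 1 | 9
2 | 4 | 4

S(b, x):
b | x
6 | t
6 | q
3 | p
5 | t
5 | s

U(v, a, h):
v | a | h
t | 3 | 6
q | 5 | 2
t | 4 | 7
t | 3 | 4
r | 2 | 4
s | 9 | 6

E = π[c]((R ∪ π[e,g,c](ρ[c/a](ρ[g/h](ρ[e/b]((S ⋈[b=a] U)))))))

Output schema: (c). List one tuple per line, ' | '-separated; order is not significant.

Per-node cardinality:
  R → 3
  S → 5
  U → 6
  (S ⋈[b=a] U) → 4
  ρ[e/b]((S ⋈[b=a] U)) → 4
  ρ[g/h](ρ[e/b]((S ⋈[b=a] U))) → 4
  ρ[c/a](ρ[g/h](ρ[e/b]((S ⋈[b=a] U)))) → 4
  π[e,g,c](ρ[c/a](ρ[g/h](ρ[e/b]((S ⋈[b=a] U))))) → 4
  (R ∪ π[e,g,c](ρ[c/a](ρ[g/h](ρ[e/b]((S ⋈[b=a] U)))))) → 7
  π[c]((R ∪ π[e,g,c](ρ[c/a](ρ[g/h](ρ[e/b]((S ⋈[b=a] U))))))) → 7

== RESULT ==
c
3
3
4
5
5
6
9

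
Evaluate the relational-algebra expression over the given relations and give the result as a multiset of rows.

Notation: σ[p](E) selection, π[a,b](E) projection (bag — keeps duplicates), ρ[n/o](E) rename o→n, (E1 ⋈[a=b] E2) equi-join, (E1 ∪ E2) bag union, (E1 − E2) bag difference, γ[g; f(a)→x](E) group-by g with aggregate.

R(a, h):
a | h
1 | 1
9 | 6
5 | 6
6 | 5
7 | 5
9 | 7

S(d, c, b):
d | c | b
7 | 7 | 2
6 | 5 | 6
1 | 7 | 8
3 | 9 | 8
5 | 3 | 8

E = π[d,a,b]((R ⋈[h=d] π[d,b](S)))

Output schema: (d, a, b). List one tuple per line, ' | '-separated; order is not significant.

Per-node cardinality:
  R → 6
  S → 5
  π[d,b](S) → 5
  (R ⋈[h=d] π[d,b](S)) → 6
  π[d,a,b]((R ⋈[h=d] π[d,b](S))) → 6

== RESULT ==
d | a | b
1 | 1 | 8
5 | 6 | 8
5 | 7 | 8
6 | 5 | 6
6 | 9 | 6
7 | 9 | 2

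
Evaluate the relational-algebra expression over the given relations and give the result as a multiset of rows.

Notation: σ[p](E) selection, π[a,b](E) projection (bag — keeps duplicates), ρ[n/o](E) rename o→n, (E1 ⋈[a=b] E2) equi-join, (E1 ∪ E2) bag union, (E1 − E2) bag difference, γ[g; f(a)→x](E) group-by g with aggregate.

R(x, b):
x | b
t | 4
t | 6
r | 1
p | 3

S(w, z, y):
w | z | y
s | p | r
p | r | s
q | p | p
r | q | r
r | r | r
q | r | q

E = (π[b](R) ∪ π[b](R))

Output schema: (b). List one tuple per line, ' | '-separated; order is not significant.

Row counts bottom-up:
  R → 4
  π[b](R) → 4
  R → 4
  π[b](R) → 4
  (π[b](R) ∪ π[b](R)) → 8

== RESULT ==
b
1
1
3
3
4
4
6
6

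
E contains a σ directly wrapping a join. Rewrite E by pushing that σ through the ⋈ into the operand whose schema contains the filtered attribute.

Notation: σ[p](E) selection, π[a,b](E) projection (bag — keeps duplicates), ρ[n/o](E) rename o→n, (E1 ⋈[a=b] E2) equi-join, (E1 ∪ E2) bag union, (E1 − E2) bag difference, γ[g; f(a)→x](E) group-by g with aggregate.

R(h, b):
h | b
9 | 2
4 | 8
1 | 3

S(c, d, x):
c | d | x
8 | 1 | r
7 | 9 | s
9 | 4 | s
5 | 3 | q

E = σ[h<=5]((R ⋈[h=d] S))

σ filters on h, owned by the left side.
E' = (σ[h<=5](R) ⋈[h=d] S)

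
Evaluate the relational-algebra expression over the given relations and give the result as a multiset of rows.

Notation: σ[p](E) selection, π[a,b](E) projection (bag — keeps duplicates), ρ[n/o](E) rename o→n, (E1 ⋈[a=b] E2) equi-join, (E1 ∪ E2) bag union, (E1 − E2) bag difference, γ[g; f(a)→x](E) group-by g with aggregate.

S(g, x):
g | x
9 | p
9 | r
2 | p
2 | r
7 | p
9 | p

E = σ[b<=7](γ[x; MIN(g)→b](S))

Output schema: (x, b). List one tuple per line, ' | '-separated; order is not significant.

Row counts bottom-up:
  S → 6
  γ[x; MIN(g)→b](S) → 2
  σ[b<=7](γ[x; MIN(g)→b](S)) → 2

== RESULT ==
x | b
p | 2
r | 2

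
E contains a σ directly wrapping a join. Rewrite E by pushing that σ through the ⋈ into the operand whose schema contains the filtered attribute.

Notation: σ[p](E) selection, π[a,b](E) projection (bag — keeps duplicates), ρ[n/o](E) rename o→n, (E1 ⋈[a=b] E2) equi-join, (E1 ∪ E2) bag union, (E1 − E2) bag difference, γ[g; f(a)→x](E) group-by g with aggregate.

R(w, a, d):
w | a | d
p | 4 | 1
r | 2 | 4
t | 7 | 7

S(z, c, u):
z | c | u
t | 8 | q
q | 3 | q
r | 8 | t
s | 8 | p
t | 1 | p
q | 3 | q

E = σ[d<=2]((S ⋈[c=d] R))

σ filters on d, owned by the right side.
E' = (S ⋈[c=d] σ[d<=2](R))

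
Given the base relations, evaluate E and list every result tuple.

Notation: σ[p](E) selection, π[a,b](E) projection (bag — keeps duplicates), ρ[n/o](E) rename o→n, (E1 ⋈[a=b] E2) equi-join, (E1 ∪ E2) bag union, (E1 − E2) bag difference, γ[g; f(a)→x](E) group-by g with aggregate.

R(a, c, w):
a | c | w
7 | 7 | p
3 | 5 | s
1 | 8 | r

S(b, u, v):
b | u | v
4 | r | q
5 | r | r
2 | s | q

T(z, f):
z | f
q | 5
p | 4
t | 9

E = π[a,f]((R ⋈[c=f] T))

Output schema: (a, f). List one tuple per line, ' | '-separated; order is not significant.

Subexpression sizes:
  R → 3
  T → 3
  (R ⋈[c=f] T) → 1
  π[a,f]((R ⋈[c=f] T)) → 1

== RESULT ==
a | f
3 | 5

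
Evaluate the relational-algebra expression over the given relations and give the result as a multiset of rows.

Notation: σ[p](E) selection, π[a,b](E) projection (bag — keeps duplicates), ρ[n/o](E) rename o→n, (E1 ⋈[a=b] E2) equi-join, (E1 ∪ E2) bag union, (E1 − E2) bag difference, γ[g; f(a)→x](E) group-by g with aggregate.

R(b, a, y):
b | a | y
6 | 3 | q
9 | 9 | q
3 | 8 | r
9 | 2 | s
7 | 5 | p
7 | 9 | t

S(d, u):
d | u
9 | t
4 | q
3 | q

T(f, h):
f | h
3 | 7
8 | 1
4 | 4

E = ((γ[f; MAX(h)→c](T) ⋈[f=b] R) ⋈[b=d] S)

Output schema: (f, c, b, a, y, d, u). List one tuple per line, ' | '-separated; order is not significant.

Stepwise |·|:
  T → 3
  γ[f; MAX(h)→c](T) → 3
  R → 6
  (γ[f; MAX(h)→c](T) ⋈[f=b] R) → 1
  S → 3
  ((γ[f; MAX(h)→c](T) ⋈[f=b] R) ⋈[b=d] S) → 1

== RESULT ==
f | c | b | a | y | d | u
3 | 7 | 3 | 8 | r | 3 | q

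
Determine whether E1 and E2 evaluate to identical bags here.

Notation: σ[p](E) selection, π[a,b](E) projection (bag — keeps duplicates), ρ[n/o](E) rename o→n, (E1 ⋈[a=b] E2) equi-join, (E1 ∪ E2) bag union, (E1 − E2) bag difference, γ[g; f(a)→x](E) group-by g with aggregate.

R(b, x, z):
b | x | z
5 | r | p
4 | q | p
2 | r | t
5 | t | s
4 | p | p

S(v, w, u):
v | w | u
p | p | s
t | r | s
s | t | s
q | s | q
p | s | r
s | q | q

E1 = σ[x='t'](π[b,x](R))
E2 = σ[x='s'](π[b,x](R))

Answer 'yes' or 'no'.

E1 row counts bottom-up:
  R → 5
  π[b,x](R) → 5
  σ[x='t'](π[b,x](R)) → 1
E2 row counts bottom-up:
  R → 5
  π[b,x](R) → 5
  σ[x='s'](π[b,x](R)) → 0

E1 result:
b | x
5 | t
E2 result:
b | x
(0 rows)
Witness: (5, 't') appears 1× in E1 but 0× in E2.

no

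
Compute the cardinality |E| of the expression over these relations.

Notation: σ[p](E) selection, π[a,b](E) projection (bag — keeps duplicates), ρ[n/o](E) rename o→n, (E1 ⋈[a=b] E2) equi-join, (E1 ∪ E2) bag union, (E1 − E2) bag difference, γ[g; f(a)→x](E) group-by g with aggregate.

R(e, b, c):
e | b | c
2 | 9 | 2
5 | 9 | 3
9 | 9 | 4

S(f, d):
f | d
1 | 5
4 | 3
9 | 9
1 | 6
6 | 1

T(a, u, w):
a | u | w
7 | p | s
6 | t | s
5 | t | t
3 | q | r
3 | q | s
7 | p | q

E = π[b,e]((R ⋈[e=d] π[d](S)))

Row counts bottom-up:
  R → 3
  S → 5
  π[d](S) → 5
  (R ⋈[e=d] π[d](S)) → 2
  π[b,e]((R ⋈[e=d] π[d](S))) → 2

|E| = 2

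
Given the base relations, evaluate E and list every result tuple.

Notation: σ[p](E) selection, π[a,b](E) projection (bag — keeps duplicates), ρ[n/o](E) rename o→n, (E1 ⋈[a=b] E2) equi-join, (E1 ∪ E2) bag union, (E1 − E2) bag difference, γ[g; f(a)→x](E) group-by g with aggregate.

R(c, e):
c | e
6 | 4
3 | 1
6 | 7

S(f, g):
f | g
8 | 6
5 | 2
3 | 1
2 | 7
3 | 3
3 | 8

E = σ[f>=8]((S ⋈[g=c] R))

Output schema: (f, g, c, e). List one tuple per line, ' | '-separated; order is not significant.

Stepwise |·|:
  S → 6
  R → 3
  (S ⋈[g=c] R) → 3
  σ[f>=8]((S ⋈[g=c] R)) → 2

== RESULT ==
f | g | c | e
8 | 6 | 6 | 4
8 | 6 | 6 | 7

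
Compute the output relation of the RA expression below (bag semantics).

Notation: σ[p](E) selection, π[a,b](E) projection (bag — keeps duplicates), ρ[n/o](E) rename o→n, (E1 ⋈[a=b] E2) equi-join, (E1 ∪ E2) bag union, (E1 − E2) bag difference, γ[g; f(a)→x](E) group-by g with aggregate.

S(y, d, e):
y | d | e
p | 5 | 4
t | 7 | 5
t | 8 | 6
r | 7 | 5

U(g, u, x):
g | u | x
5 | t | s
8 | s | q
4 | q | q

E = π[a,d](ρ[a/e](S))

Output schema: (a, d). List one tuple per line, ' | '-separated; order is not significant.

Per-node cardinality:
  S → 4
  ρ[a/e](S) → 4
  π[a,d](ρ[a/e](S)) → 4

== RESULT ==
a | d
4 | 5
5 | 7
5 | 7
6 | 8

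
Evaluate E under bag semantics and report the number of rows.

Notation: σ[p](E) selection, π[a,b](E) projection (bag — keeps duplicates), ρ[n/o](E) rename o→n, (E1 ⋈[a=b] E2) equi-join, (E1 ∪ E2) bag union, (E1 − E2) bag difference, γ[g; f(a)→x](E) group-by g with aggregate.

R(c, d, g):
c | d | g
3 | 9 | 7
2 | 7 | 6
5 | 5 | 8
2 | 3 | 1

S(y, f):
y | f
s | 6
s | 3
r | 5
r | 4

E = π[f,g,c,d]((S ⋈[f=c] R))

Stepwise |·|:
  S → 4
  R → 4
  (S ⋈[f=c] R) → 2
  π[f,g,c,d]((S ⋈[f=c] R)) → 2

|E| = 2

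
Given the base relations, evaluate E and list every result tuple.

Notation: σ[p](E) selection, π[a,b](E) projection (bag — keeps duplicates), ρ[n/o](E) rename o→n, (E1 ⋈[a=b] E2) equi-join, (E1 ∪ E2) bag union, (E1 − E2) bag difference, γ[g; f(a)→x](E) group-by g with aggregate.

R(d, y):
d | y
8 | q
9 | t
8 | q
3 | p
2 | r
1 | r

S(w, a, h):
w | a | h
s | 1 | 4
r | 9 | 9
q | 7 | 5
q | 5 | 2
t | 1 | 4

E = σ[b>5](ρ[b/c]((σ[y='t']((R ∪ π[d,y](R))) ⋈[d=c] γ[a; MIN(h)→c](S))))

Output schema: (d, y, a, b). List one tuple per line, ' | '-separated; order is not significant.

Stepwise |·|:
  R → 6
  R → 6
  π[d,y](R) → 6
  (R ∪ π[d,y](R)) → 12
  σ[y='t']((R ∪ π[d,y](R))) → 2
  S → 5
  γ[a; MIN(h)→c](S) → 4
  (σ[y='t']((R ∪ π[d,y](R))) ⋈[d=c] γ[a; MIN(h)→c](S)) → 2
  ρ[b/c]((σ[y='t']((R ∪ π[d,y](R))) ⋈[d=c] γ[a; MIN(h)→c](S))) → 2
  σ[b>5](ρ[b/c]((σ[y='t']((R ∪ π[d,y](R))) ⋈[d=c] γ[a; MIN(h)→c](S)))) → 2

== RESULT ==
d | y | a | b
9 | t | 9 | 9
9 | t | 9 | 9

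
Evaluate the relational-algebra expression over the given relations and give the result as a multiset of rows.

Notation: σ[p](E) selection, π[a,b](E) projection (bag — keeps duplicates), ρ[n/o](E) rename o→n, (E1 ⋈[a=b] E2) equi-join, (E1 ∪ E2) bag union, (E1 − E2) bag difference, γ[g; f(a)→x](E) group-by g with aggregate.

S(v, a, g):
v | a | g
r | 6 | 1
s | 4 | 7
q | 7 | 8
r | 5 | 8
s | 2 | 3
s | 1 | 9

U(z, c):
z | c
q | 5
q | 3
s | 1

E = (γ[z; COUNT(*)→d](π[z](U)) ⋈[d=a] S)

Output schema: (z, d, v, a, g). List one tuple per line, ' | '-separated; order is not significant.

Per-node cardinality:
  U → 3
  π[z](U) → 3
  γ[z; COUNT(*)→d](π[z](U)) → 2
  S → 6
  (γ[z; COUNT(*)→d](π[z](U)) ⋈[d=a] S) → 2

== RESULT ==
z | d | v | a | g
q | 2 | s | 2 | 3
s | 1 | s | 1 | 9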